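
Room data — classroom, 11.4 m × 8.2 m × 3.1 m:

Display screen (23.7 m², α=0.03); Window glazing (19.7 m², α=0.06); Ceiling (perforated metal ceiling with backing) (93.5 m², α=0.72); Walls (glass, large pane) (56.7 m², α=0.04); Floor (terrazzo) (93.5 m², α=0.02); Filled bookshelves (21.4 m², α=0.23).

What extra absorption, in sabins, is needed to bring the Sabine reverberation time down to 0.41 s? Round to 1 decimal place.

35.5 sabins

Equivalent absorption area: A₁ = 23.7·0.03 + 19.7·0.06 + 93.5·0.72 + 56.7·0.04 + 93.5·0.02 + 21.4·0.23 = 78.273 m².
Target A₂ = 0.161·289.788/0.41 = 113.795 sabins (V = 289.788 m³).
Shortfall: 113.795 − 78.273 = 35.5 sabins.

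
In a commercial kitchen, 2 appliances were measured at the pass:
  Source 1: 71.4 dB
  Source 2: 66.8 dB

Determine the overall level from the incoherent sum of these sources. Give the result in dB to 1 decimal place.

Sum in the linear (power) domain: Σ 10^(Lᵢ/10) = 10^(71.4/10) + 10^(66.8/10) = 1.859e+07.
L_total = 10·log₁₀(1.859e+07) = 72.7 dB.

72.7 dB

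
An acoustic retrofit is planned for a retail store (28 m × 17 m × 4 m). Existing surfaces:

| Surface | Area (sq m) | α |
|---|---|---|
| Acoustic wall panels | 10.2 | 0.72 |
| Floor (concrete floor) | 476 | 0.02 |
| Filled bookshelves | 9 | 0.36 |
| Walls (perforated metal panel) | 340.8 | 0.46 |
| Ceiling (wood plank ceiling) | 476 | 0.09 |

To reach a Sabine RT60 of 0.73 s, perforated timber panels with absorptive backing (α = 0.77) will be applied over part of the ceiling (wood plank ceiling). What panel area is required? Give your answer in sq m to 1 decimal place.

294.4

Summing Sᵢαᵢ: 7.344 + 9.520 + 3.240 + 156.768 + 42.840 → A₁ = 219.712 sabins.
V = 1904 m³. Target absorption A₂ = 0.161 × 1904 / 0.73 = 419.923 sabins.
ΔA needed = 419.923 − 219.712 = 200.211 sabins.
Net gain per sq m: Δα = 0.77 − 0.09 = 0.68.
Area = ΔA/Δα = 200.211/0.68 = 294.4 sq m.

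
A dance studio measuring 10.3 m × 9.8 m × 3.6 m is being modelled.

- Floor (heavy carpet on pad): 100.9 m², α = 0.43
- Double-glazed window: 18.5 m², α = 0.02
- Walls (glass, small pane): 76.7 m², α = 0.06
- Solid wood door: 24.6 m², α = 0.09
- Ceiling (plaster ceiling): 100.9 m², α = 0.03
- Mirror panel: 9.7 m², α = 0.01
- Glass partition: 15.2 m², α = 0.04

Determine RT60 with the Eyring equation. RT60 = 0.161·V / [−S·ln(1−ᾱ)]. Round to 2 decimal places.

0.99 s

Total surface area S = 100.9 + 18.5 + 76.7 + 24.6 + 100.9 + 9.7 + 15.2 = 346.5 m².
Σ(Sᵢαᵢ) = 100.9×0.43 + 18.5×0.02 + 76.7×0.06 + 24.6×0.09 + 100.9×0.03 + 9.7×0.01 + 15.2×0.04 = 54.305.
Mean coefficient ᾱ = A/S = 0.1567.
−S·ln(1−ᾱ) = −346.5 × ln(1 − 0.1567) = 59.055.
V = 10.3 × 9.8 × 3.6 = 363.384 m³.
T = 0.161·V/[−S·ln(1−ᾱ)] = 0.161·363.384/59.055 = 0.99 s.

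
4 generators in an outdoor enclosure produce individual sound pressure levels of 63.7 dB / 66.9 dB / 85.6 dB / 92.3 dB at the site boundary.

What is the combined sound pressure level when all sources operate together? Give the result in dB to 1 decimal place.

Converting to relative power and adding: 10^(63.7/10) + 10^(66.9/10) + 10^(85.6/10) + 10^(92.3/10) = 2.069e+09.
Back to dB: 10·log₁₀ Σ = 93.2 dB.

93.2 dB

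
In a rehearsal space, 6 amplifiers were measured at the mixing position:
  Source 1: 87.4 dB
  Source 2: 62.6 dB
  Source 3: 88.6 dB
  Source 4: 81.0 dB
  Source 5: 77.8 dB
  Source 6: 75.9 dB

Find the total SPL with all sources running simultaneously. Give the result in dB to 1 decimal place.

91.8 dB

Converting to relative power and adding: 10^(87.4/10) + 10^(62.6/10) + 10^(88.6/10) + 10^(81.0/10) + 10^(77.8/10) + 10^(75.9/10) = 1.501e+09.
Combined level = 10 log₁₀(1.501e+09) = 91.8 dB.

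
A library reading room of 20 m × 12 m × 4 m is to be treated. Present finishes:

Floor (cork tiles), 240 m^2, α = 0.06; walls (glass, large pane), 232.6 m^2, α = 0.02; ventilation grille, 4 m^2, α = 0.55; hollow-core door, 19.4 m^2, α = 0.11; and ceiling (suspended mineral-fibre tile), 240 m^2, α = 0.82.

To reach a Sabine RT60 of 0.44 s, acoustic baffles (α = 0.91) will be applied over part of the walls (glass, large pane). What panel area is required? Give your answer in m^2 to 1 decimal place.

Equivalent absorption area: A₁ = 240*0.06 + 232.6*0.02 + 4*0.55 + 19.4*0.11 + 240*0.82 = 220.186 m^2.
V = 960 m³. Target absorption A₂ = 0.161 × 960 / 0.44 = 351.273 sabins.
ΔA needed = 351.273 − 220.186 = 131.087 sabins.
Net gain per m^2: Δα = 0.91 − 0.02 = 0.89.
Area = ΔA/Δα = 131.087/0.89 = 147.3 m^2.

147.3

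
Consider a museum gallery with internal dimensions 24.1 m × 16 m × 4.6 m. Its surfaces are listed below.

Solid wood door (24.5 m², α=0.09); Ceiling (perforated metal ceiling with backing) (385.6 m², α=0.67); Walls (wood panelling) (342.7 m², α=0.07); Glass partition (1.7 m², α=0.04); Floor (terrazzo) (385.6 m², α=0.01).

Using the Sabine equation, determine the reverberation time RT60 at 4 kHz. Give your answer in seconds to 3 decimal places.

0.990 s

Equivalent absorption area: A = 24.5·0.09 + 385.6·0.67 + 342.7·0.07 + 1.7·0.04 + 385.6·0.01 = 288.470 m².
V = 24.1·16·4.6 = 1773.76 m³.
Sabine: RT60 = 0.161 × 1773.76 / 288.470 = 0.990 s.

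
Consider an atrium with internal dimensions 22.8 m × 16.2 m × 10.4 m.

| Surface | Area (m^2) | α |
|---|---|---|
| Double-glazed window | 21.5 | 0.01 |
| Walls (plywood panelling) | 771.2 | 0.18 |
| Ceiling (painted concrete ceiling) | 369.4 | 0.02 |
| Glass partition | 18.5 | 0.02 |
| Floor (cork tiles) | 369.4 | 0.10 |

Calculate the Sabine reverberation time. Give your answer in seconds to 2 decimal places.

Summing Sᵢαᵢ: 0.215 + 138.816 + 7.388 + 0.370 + 36.940 → A = 183.729 sabins.
V = 22.8·16.2·10.4 = 3841.344 m³.
T = 0.161 V/A = 0.161·3841.344/183.729 = 3.37 s.

3.37 s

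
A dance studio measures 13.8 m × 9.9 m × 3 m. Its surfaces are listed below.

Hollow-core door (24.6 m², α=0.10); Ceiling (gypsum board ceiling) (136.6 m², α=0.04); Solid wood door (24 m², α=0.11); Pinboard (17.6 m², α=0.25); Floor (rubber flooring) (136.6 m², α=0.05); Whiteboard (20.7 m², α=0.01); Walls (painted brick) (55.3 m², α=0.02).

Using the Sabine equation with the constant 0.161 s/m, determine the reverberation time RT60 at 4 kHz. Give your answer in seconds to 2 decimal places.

Equivalent absorption area: A = 24.6×0.10 + 136.6×0.04 + 24×0.11 + 17.6×0.25 + 136.6×0.05 + 20.7×0.01 + 55.3×0.02 = 23.107 m².
Room volume: 409.86 m³.
RT60 = 0.161 · V / A = 0.161 × 409.86 / 23.107 = 2.86 s.

2.86 seconds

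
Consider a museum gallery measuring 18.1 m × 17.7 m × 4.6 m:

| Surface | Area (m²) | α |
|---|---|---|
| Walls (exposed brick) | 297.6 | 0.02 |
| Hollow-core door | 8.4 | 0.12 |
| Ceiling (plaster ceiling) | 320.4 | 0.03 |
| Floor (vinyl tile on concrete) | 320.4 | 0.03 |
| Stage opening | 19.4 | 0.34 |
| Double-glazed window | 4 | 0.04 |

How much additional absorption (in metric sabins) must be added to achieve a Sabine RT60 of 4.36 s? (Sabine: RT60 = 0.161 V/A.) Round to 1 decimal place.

A₁ = Σ Sᵢαᵢ = 297.6·0.02 + 8.4·0.12 + 320.4·0.03 + 320.4·0.03 + 19.4·0.34 + 4·0.04 = 32.940 sabins.
V = 1473.702 m³. Required absorption A₂ = 0.161 × 1473.702 / 4.36 = 54.419 sabins.
Additional absorption ΔA = 54.419 − 32.940 = 21.5 sabins.

21.5 sabins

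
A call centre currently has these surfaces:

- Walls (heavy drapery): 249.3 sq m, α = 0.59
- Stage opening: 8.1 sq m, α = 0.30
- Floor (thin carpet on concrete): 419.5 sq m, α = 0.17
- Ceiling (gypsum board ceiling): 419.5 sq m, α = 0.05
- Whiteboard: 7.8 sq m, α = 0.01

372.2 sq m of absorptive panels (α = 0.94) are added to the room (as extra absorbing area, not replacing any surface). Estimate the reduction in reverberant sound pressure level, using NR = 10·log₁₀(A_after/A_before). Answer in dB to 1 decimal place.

3.9 dB

Total absorption A_before = 249.3·0.59 + 8.1·0.30 + 419.5·0.17 + 419.5·0.05 + 7.8·0.01
  = 147.087 + 2.430 + 71.315 + 20.975 + 0.078 = 241.885 sq m sabins.
Treatment contributes 372.2·0.94 = 349.868 sabins.
A_after = 241.885 + 349.868 = 591.753 sabins.
Reduction = 10 log₁₀(A_after/A_before) = 10 log₁₀(2.4464) = 3.9 dB.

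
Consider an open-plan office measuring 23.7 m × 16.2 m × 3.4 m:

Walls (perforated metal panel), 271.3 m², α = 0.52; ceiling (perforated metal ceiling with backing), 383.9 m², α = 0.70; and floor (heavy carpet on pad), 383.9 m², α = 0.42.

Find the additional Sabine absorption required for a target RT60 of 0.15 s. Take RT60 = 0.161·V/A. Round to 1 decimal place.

830.1 sabins

Equivalent absorption area: A₁ = 271.3·0.52 + 383.9·0.70 + 383.9·0.42 = 571.044 m².
Target A₂ = 0.161·1305.396/0.15 = 1401.125 sabins (V = 1305.396 m³).
ΔA = A₂ − A₁ = 1401.125 − 571.044 = 830.1 sabins.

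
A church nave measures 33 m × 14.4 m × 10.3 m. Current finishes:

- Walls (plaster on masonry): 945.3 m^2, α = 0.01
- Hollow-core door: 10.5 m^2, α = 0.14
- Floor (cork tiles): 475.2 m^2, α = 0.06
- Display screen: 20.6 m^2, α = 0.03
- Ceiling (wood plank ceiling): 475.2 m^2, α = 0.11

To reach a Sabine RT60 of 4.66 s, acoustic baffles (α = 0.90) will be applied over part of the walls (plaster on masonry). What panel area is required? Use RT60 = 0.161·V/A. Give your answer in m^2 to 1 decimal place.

86.3

Total absorption A₁ = 945.3·0.01 + 10.5·0.14 + 475.2·0.06 + 20.6·0.03 + 475.2·0.11
  = 9.453 + 1.470 + 28.512 + 0.618 + 52.272 = 92.325 m^2 sabins.
V = 4894.56 m³. Target absorption A₂ = 0.161 × 4894.56 / 4.66 = 169.104 sabins.
Absorption to add: 169.104 − 92.325 = 76.779 sabins.
Net gain per m^2: Δα = 0.90 − 0.01 = 0.89.
Panel area = 76.779 / 0.89 = 86.3 m^2.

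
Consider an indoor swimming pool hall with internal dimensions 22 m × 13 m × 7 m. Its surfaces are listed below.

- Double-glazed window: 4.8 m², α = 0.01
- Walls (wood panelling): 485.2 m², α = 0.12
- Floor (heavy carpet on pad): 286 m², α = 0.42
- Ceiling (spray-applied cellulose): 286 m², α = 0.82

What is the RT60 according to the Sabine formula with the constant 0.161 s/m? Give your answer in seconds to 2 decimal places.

0.78 s

Equivalent absorption area: A = 4.8×0.01 + 485.2×0.12 + 286×0.42 + 286×0.82 = 412.912 m².
Volume V = 22 × 13 × 7 = 2002 m³.
Sabine: RT60 = 0.161 × 2002 / 412.912 = 0.78 s.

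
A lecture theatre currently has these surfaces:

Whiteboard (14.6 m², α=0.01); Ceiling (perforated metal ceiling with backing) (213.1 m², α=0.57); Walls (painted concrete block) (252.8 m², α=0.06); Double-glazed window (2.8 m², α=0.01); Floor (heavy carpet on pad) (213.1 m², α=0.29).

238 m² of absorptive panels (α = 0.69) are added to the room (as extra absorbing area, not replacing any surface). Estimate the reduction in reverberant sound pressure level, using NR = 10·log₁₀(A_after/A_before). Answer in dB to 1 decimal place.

Equivalent absorption area: A_before = 14.6*0.01 + 213.1*0.57 + 252.8*0.06 + 2.8*0.01 + 213.1*0.29 = 198.608 m².
Treatment contributes 238·0.69 = 164.220 sabins.
New total A_after = 362.828 sabins.
Reduction = 10 log₁₀(A_after/A_before) = 10 log₁₀(1.8269) = 2.6 dB.

2.6 dB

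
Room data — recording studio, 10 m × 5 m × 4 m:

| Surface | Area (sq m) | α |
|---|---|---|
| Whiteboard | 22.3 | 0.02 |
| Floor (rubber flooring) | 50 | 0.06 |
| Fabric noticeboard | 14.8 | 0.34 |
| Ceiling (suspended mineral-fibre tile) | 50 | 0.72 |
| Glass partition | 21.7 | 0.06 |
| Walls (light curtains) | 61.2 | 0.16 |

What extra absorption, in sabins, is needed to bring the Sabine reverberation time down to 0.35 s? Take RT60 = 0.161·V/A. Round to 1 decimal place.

36.4 sabins

A₁ = Σ Sᵢαᵢ = 22.3·0.02 + 50·0.06 + 14.8·0.34 + 50·0.72 + 21.7·0.06 + 61.2·0.16 = 55.572 sabins.
For T = 0.35 s, need A₂ = 0.161·V/T = 0.161·200/0.35 = 92.000 sabins.
ΔA = A₂ − A₁ = 92.000 − 55.572 = 36.4 sabins.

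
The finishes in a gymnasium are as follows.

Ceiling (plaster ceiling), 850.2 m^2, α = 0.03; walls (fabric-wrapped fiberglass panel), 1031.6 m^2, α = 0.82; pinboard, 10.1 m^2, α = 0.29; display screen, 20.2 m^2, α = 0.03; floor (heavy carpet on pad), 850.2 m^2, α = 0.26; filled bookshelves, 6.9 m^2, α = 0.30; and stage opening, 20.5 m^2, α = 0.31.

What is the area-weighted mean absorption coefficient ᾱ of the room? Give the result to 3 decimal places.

0.396

S = Σ Sᵢ = 850.2 + 1031.6 + 10.1 + 20.2 + 850.2 + 6.9 + 20.5 = 2789.7 m^2.
Weighted sum Σ Sα = 1104.430.
ᾱ = A/S = 0.396.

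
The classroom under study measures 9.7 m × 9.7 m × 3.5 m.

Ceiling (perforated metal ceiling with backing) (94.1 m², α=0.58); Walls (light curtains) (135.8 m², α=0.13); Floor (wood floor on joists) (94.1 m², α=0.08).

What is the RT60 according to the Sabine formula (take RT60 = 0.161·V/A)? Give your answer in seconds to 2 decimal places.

0.66 s

Summing Sᵢαᵢ: 54.578 + 17.654 + 7.528 → A = 79.760 sabins.
Room volume: 329.315 m³.
Sabine: RT60 = 0.161 × 329.315 / 79.760 = 0.66 s.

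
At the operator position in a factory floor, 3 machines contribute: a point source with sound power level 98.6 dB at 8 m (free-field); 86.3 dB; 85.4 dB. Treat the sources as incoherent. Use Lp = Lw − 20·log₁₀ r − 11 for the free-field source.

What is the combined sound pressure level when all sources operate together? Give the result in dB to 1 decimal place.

88.9 dB

Source at 8 m: Lp = 98.6 − 20·log₁₀(8) − 11 = 69.5 dB.
Converting to relative power and adding: 10^(69.5/10) + 10^(86.3/10) + 10^(85.4/10) = 7.822e+08.
Combined level = 10 log₁₀(7.822e+08) = 88.9 dB.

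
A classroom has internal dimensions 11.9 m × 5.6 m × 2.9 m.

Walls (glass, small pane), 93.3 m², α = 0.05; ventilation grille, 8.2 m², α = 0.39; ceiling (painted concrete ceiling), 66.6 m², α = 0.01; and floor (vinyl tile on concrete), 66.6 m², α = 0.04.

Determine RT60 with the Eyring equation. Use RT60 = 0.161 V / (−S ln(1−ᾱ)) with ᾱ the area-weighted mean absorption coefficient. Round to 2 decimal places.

2.71 s

Total surface area S = 93.3 + 8.2 + 66.6 + 66.6 = 234.7 m².
Absorption A = 93.3·0.05 + 8.2·0.39 + 66.6·0.01 + 66.6·0.04 = 11.193 sabins.
ᾱ = 11.193 / 234.7 = 0.0477.
Eyring denominator: −S ln(1−ᾱ) = 11.471.
V = 11.9 × 5.6 × 2.9 = 193.256 m³.
RT60 = 0.161 × 193.256 / 11.471 = 2.71 s.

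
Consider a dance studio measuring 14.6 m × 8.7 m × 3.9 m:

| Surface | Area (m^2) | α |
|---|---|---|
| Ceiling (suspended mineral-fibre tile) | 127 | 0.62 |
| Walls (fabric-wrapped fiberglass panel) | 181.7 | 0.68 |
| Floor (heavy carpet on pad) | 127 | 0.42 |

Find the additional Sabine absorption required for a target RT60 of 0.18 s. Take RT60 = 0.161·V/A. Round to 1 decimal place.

Summing Sᵢαᵢ: 78.740 + 123.556 + 53.340 → A₁ = 255.636 sabins.
Target A₂ = 0.161·495.378/0.18 = 443.088 sabins (V = 495.378 m³).
Shortfall: 443.088 − 255.636 = 187.5 sabins.

187.5 sabins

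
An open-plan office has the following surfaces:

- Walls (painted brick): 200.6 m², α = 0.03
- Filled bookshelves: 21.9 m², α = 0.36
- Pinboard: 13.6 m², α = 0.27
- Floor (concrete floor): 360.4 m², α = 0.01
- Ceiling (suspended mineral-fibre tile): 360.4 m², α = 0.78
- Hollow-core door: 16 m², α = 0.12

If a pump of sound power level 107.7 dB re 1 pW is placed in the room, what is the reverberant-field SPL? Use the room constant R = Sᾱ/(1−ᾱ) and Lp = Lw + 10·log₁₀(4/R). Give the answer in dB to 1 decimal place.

87.3 dB

Σ(Sᵢαᵢ) = 200.6×0.03 + 21.9×0.36 + 13.6×0.27 + 360.4×0.01 + 360.4×0.78 + 16×0.12 = 304.210; total area S = 972.9 m².
ᾱ = 0.3127, so room constant R = A/(1−ᾱ) = 442.616 m².
Lp = Lw + 10 log₁₀(4/R) = 107.7 -20.44 = 87.3 dB.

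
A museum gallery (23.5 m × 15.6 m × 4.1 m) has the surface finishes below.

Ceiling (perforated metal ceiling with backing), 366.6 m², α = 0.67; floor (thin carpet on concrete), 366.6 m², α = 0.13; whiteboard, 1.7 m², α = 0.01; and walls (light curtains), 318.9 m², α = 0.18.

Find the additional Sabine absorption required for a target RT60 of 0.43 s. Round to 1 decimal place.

Equivalent absorption area: A₁ = 366.6*0.67 + 366.6*0.13 + 1.7*0.01 + 318.9*0.18 = 350.699 m².
For T = 0.43 s, need A₂ = 0.161·V/T = 0.161·1503.06/0.43 = 562.774 sabins.
ΔA = A₂ − A₁ = 562.774 − 350.699 = 212.1 sabins.

212.1 sabins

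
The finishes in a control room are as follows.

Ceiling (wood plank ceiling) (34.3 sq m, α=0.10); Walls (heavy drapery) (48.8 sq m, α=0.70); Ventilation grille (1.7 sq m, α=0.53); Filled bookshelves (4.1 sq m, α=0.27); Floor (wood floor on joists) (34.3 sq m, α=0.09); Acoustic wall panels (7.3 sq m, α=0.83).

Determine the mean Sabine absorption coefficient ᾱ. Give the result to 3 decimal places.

Total surface area S = 130.5 sq m.
Σ(Sᵢαᵢ) = 34.3×0.10 + 48.8×0.70 + 1.7×0.53 + 4.1×0.27 + 34.3×0.09 + 7.3×0.83 = 48.744.
ᾱ = 48.744 / 130.5 = 0.374.

0.374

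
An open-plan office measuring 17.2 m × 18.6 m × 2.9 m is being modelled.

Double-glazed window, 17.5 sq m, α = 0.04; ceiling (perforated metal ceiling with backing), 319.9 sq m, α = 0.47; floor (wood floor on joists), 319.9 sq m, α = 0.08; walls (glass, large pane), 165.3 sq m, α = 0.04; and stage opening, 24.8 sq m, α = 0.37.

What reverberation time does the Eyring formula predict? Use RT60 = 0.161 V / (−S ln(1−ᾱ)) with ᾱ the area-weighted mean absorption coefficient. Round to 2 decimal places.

0.68 s

Total surface area S = 17.5 + 319.9 + 319.9 + 165.3 + 24.8 = 847.4 sq m.
Σ(Sᵢαᵢ) = 17.5·0.04 + 319.9·0.47 + 319.9·0.08 + 165.3·0.04 + 24.8·0.37 = 192.433.
ᾱ = 192.433 / 847.4 = 0.2271.
−S·ln(1−ᾱ) = −847.4 × ln(1 − 0.2271) = 218.295.
V = 17.2 × 18.6 × 2.9 = 927.768 m³.
T = 0.161·V/[−S·ln(1−ᾱ)] = 0.161·927.768/218.295 = 0.68 s.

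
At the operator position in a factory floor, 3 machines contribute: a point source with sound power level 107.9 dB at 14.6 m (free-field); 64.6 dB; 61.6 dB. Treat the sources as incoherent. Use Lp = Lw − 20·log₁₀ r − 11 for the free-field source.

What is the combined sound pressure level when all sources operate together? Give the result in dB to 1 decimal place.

Source at 14.6 m: Lp = 107.9 − 20·log₁₀(14.6) − 11 = 73.6 dB.
Σ 10^(Lᵢ/10) = 2.724e+07.
Combined level = 10 log₁₀(2.724e+07) = 74.4 dB.

74.4 dB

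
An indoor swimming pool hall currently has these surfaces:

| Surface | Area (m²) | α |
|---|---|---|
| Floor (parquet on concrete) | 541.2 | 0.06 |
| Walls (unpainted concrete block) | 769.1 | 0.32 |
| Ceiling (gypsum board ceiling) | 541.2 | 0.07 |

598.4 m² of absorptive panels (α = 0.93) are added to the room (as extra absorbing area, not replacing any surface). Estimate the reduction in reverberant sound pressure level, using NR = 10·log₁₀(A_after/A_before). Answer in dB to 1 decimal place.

Equivalent absorption area: A_before = 541.2×0.06 + 769.1×0.32 + 541.2×0.07 = 316.468 m².
Treatment contributes 598.4·0.93 = 556.512 sabins.
New total A_after = 872.980 sabins.
Reduction = 10 log₁₀(A_after/A_before) = 10 log₁₀(2.7585) = 4.4 dB.

4.4 dB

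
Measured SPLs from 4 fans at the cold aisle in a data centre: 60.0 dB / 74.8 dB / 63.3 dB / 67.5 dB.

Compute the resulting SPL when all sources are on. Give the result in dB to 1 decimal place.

Sum in the linear (power) domain: Σ 10^(Lᵢ/10) = 10^(60.0/10) + 10^(74.8/10) + 10^(63.3/10) + 10^(67.5/10) = 3.896e+07.
Back to dB: 10·log₁₀ Σ = 75.9 dB.

75.9 dB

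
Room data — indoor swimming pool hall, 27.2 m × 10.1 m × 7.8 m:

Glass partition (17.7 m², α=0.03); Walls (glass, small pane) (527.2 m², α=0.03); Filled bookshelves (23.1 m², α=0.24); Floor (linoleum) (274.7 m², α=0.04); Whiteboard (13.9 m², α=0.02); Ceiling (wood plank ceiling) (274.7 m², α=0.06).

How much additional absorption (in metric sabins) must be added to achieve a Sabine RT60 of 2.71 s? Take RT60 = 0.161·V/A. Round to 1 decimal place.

77.7 sabins

Equivalent absorption area: A₁ = 17.7*0.03 + 527.2*0.03 + 23.1*0.24 + 274.7*0.04 + 13.9*0.02 + 274.7*0.06 = 49.639 m².
Target A₂ = 0.161·2142.816/2.71 = 127.304 sabins (V = 2142.816 m³).
Shortfall: 127.304 − 49.639 = 77.7 sabins.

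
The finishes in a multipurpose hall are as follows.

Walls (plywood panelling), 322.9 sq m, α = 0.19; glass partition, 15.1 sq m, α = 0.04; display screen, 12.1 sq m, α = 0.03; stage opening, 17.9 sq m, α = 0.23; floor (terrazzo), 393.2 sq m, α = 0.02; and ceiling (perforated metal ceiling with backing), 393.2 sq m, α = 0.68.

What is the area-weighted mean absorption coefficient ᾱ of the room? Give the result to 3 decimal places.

Total surface area S = 1154.4 sq m.
A = 322.9·0.19 + 15.1·0.04 + 12.1·0.03 + 17.9·0.23 + 393.2·0.02 + 393.2·0.68 = 341.675 sabins.
ᾱ = A/S = 0.296.

0.296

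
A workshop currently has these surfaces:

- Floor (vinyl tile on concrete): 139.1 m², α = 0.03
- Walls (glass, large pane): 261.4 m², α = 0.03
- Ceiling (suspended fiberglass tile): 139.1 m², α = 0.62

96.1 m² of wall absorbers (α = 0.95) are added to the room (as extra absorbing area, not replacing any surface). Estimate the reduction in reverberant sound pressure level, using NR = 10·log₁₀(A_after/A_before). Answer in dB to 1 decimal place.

2.9 dB

Summing Sᵢαᵢ: 4.173 + 7.842 + 86.242 → A_before = 98.257 sabins.
Added absorption = 96.1 × 0.95 = 91.295 sabins.
A_after = 98.257 + 91.295 = 189.552 sabins.
Reduction = 10 log₁₀(A_after/A_before) = 10 log₁₀(1.9291) = 2.9 dB.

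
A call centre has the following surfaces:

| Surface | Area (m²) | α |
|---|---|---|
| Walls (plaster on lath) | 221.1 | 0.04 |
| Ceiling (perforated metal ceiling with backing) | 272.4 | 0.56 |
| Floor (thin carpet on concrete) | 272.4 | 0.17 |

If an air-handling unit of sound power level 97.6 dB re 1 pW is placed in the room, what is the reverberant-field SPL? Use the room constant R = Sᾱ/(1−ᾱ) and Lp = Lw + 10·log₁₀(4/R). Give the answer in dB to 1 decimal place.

79.1 dB

Σ(Sᵢαᵢ) = 221.1×0.04 + 272.4×0.56 + 272.4×0.17 = 207.696; total area S = 765.9 m².
ᾱ = 0.2712, so room constant R = A/(1−ᾱ) = 284.984 m².
Lp = Lw + 10 log₁₀(4/R) = 97.6 -18.53 = 79.1 dB.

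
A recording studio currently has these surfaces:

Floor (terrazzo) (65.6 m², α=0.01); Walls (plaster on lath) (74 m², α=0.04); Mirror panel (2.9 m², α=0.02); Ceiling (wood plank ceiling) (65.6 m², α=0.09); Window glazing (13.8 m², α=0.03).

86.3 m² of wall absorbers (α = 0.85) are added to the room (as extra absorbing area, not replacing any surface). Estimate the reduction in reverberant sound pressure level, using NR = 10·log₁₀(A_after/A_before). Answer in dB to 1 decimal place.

9.2 dB

Equivalent absorption area: A_before = 65.6×0.01 + 74×0.04 + 2.9×0.02 + 65.6×0.09 + 13.8×0.03 = 9.992 m².
Added absorption = 86.3 × 0.85 = 73.355 sabins.
New total A_after = 83.347 sabins.
NR = 10·log₁₀(83.347/9.992) = 9.2 dB.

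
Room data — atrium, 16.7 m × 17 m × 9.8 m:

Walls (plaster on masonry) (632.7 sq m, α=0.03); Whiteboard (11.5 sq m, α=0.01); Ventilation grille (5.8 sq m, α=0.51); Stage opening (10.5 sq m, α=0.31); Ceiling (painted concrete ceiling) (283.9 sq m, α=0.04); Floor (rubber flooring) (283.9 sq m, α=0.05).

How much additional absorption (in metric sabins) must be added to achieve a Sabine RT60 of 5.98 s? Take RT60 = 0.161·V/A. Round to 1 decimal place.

24.0 sabins

Equivalent absorption area: A₁ = 632.7*0.03 + 11.5*0.01 + 5.8*0.51 + 10.5*0.31 + 283.9*0.04 + 283.9*0.05 = 50.860 sq m.
V = 2782.22 m³. Required absorption A₂ = 0.161 × 2782.22 / 5.98 = 74.906 sabins.
Shortfall: 74.906 − 50.860 = 24.0 sabins.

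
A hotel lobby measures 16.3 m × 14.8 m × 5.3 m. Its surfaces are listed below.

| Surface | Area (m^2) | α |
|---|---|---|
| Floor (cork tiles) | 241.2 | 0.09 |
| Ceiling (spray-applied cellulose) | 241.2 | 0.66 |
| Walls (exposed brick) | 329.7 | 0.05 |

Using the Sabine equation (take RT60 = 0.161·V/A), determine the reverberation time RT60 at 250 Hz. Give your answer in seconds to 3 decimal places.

1.043 seconds

Total absorption A = 241.2*0.09 + 241.2*0.66 + 329.7*0.05
  = 21.708 + 159.192 + 16.485 = 197.385 m^2 sabins.
Room volume: 1278.572 m³.
RT60 = 0.161 · V / A = 0.161 × 1278.572 / 197.385 = 1.043 s.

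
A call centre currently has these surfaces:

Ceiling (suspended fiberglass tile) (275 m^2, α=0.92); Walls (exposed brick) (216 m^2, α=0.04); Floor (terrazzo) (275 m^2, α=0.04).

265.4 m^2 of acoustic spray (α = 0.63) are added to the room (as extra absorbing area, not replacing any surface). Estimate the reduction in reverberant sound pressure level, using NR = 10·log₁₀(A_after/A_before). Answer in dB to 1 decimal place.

2.1 dB

Equivalent absorption area: A_before = 275*0.92 + 216*0.04 + 275*0.04 = 272.640 m^2.
Treatment contributes 265.4·0.63 = 167.202 sabins.
A_after = 272.640 + 167.202 = 439.842 sabins.
NR = 10·log₁₀(439.842/272.640) = 2.1 dB.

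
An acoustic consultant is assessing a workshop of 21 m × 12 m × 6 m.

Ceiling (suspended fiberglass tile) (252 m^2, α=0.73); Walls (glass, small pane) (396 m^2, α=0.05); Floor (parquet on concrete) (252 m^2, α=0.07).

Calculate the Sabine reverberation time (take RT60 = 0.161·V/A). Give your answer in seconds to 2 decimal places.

1.10 sec

A = Σ Sᵢαᵢ = 252×0.73 + 396×0.05 + 252×0.07 = 221.400 sabins.
V = 21·12·6 = 1512 m³.
RT60 = 0.161 · V / A = 0.161 × 1512 / 221.400 = 1.10 s.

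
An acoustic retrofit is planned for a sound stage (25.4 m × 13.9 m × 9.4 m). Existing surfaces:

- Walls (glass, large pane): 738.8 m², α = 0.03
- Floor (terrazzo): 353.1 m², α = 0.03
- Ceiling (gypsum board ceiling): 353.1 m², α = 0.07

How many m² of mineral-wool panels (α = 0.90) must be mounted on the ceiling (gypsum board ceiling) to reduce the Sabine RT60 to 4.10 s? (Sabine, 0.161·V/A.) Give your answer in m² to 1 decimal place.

87.8

A₁ = Σ Sᵢαᵢ = 738.8·0.03 + 353.1·0.03 + 353.1·0.07 = 57.474 sabins.
Required A₂ = 0.161·3318.764/4.10 = 130.322 sabins.
ΔA needed = 130.322 − 57.474 = 72.848 sabins.
Each m² of panel replacing the ceiling (gypsum board ceiling) adds (0.90 − 0.07) = 0.83 sabins.
Panel area = 72.848 / 0.83 = 87.8 m².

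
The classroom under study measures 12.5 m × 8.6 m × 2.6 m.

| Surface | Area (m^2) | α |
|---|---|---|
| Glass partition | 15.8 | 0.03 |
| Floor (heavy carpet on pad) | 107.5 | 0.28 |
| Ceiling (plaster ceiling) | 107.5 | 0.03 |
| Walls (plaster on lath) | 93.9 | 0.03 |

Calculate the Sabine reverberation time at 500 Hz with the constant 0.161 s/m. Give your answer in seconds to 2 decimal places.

1.23 seconds

A = Σ Sᵢαᵢ = 15.8×0.03 + 107.5×0.28 + 107.5×0.03 + 93.9×0.03 = 36.616 sabins.
V = 12.5·8.6·2.6 = 279.5 m³.
T = 0.161 V/A = 0.161·279.5/36.616 = 1.23 s.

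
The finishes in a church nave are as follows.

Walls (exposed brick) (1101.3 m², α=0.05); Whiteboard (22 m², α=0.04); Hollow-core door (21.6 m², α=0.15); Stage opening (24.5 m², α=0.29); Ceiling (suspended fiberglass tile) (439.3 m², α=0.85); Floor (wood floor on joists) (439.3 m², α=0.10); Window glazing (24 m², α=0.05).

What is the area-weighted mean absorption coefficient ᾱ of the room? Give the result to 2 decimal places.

Total surface area S = 2072.0 m².
A = 1101.3*0.05 + 22*0.04 + 21.6*0.15 + 24.5*0.29 + 439.3*0.85 + 439.3*0.10 + 24*0.05 = 484.825 sabins.
ᾱ = A/S = 0.23.

0.23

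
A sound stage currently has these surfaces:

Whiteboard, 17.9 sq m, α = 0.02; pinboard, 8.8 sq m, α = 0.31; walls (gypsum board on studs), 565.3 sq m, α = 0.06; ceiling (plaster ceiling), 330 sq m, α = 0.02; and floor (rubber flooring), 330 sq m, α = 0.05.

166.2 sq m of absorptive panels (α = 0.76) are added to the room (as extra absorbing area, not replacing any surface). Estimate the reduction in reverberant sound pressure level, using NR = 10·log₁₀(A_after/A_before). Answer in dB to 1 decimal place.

4.9 dB

Summing Sᵢαᵢ: 0.358 + 2.728 + 33.918 + 6.600 + 16.500 → A_before = 60.104 sabins.
Treatment contributes 166.2·0.76 = 126.312 sabins.
A_after = 60.104 + 126.312 = 186.416 sabins.
NR = 10·log₁₀(186.416/60.104) = 4.9 dB.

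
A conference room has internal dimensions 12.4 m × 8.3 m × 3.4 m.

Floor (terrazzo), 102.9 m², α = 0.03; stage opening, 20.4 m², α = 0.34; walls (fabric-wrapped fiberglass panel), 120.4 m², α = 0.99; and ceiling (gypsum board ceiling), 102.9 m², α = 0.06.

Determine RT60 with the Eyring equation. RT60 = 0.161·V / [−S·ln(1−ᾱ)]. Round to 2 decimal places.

S = Σ Sᵢ = 346.6 m².
Σ(Sᵢαᵢ) = 102.9·0.03 + 20.4·0.34 + 120.4·0.99 + 102.9·0.06 = 135.393.
ᾱ = 135.393 / 346.6 = 0.3906.
Eyring denominator: −S ln(1−ᾱ) = 171.664.
V = 12.4 × 8.3 × 3.4 = 349.928 m³.
RT60 = 0.161 × 349.928 / 171.664 = 0.33 s.

0.33 sec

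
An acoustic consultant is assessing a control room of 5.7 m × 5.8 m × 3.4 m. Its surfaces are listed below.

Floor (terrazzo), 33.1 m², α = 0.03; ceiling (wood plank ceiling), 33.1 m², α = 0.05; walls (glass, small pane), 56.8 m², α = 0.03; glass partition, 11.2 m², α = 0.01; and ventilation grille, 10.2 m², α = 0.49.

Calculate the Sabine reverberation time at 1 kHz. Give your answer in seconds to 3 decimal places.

Equivalent absorption area: A = 33.1*0.03 + 33.1*0.05 + 56.8*0.03 + 11.2*0.01 + 10.2*0.49 = 9.462 m².
Room volume: 112.404 m³.
T = 0.161 V/A = 0.161·112.404/9.462 = 1.913 s.

1.913 s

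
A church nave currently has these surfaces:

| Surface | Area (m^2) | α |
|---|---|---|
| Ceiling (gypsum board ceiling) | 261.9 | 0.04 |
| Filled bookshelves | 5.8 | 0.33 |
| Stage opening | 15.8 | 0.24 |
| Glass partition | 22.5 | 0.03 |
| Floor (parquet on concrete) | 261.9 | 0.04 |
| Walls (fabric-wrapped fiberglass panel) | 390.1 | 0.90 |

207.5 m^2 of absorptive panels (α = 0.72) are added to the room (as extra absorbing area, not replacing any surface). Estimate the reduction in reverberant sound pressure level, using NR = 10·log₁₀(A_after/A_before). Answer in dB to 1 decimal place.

Total absorption A_before = 261.9·0.04 + 5.8·0.33 + 15.8·0.24 + 22.5·0.03 + 261.9·0.04 + 390.1·0.90
  = 10.476 + 1.914 + 3.792 + 0.675 + 10.476 + 351.090 = 378.423 m^2 sabins.
Treatment contributes 207.5·0.72 = 149.400 sabins.
A_after = 378.423 + 149.400 = 527.823 sabins.
NR = 10·log₁₀(527.823/378.423) = 1.4 dB.

1.4 dB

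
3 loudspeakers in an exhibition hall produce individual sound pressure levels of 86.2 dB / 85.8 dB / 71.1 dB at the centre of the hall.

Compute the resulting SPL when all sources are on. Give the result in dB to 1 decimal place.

Σ 10^(Lᵢ/10) = 8.099e+08.
Back to dB: 10·log₁₀ Σ = 89.1 dB.

89.1 dB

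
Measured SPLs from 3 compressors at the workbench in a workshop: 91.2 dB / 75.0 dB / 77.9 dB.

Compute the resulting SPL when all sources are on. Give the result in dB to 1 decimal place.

91.5 dB

Σ 10^(Lᵢ/10) = 1.412e+09.
Back to dB: 10·log₁₀ Σ = 91.5 dB.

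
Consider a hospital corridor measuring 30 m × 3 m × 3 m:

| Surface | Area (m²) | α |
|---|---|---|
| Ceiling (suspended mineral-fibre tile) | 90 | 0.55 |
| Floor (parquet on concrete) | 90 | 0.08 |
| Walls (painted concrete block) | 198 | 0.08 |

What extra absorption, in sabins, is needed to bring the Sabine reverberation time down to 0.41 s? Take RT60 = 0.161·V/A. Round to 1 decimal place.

Equivalent absorption area: A₁ = 90*0.55 + 90*0.08 + 198*0.08 = 72.540 m².
V = 270 m³. Required absorption A₂ = 0.161 × 270 / 0.41 = 106.024 sabins.
Shortfall: 106.024 − 72.540 = 33.5 sabins.

33.5 sabins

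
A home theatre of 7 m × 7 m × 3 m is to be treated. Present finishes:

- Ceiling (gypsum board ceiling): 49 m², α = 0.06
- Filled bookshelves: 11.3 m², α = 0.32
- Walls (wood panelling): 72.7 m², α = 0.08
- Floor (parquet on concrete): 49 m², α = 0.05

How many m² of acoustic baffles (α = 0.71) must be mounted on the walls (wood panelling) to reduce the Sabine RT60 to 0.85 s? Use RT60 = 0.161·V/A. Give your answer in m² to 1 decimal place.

Total absorption A₁ = 49·0.06 + 11.3·0.32 + 72.7·0.08 + 49·0.05
  = 2.940 + 3.616 + 5.816 + 2.450 = 14.822 m² sabins.
V = 147 m³. Target absorption A₂ = 0.161 × 147 / 0.85 = 27.844 sabins.
ΔA needed = 27.844 − 14.822 = 13.022 sabins.
Net gain per m²: Δα = 0.71 − 0.08 = 0.63.
Area = ΔA/Δα = 13.022/0.63 = 20.7 m².

20.7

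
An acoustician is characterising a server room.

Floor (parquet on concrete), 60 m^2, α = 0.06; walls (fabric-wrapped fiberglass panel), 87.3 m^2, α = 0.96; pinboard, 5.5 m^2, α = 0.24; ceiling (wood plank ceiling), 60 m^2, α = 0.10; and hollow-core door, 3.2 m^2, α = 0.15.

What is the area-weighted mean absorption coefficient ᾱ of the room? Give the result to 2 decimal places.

0.44

Total surface area S = 216.0 m^2.
A = 60·0.06 + 87.3·0.96 + 5.5·0.24 + 60·0.10 + 3.2·0.15 = 95.208 sabins.
ᾱ = A/S = 0.44.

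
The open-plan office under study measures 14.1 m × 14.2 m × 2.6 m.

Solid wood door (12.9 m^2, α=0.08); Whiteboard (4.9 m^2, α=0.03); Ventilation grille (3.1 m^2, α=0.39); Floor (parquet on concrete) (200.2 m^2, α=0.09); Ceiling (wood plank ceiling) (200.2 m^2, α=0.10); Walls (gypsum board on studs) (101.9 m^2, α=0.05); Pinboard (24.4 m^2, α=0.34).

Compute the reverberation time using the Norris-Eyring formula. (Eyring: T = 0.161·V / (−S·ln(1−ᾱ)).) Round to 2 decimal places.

Total surface area S = 12.9 + 4.9 + 3.1 + 200.2 + 200.2 + 101.9 + 24.4 = 547.6 m^2.
Σ(Sᵢαᵢ) = 12.9×0.08 + 4.9×0.03 + 3.1×0.39 + 200.2×0.09 + 200.2×0.10 + 101.9×0.05 + 24.4×0.34 = 53.817.
ᾱ = 53.817 / 547.6 = 0.0983.
Eyring denominator: −S ln(1−ᾱ) = 56.662.
V = 14.1 × 14.2 × 2.6 = 520.572 m³.
T = 0.161·V/[−S·ln(1−ᾱ)] = 0.161·520.572/56.662 = 1.48 s.

1.48 seconds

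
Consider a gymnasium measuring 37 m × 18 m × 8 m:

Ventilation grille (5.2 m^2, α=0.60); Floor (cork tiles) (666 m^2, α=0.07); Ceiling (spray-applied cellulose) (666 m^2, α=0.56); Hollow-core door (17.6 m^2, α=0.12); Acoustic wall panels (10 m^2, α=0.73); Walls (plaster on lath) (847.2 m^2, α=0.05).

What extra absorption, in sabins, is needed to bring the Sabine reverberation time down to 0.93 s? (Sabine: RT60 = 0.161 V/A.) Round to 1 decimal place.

Equivalent absorption area: A₁ = 5.2×0.60 + 666×0.07 + 666×0.56 + 17.6×0.12 + 10×0.73 + 847.2×0.05 = 474.472 m^2.
For T = 0.93 s, need A₂ = 0.161·V/T = 0.161·5328/0.93 = 922.374 sabins.
Additional absorption ΔA = 922.374 − 474.472 = 447.9 sabins.

447.9 sabins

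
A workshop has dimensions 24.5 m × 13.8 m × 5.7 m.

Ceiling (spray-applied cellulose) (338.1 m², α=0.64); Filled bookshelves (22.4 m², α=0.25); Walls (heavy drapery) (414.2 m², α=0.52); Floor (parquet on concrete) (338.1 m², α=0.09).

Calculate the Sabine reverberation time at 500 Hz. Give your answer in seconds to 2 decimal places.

Equivalent absorption area: A = 338.1×0.64 + 22.4×0.25 + 414.2×0.52 + 338.1×0.09 = 467.797 m².
Room volume: 1927.17 m³.
Sabine: RT60 = 0.161 × 1927.17 / 467.797 = 0.66 s.

0.66 s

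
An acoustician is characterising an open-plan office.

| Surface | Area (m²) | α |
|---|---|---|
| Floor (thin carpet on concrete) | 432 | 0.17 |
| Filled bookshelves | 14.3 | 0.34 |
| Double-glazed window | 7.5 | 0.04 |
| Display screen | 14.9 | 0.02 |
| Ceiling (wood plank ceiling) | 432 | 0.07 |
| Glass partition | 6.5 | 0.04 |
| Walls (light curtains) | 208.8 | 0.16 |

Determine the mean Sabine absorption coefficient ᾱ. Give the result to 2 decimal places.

0.13

Total surface area S = 1116.0 m².
A = 432*0.17 + 14.3*0.34 + 7.5*0.04 + 14.9*0.02 + 432*0.07 + 6.5*0.04 + 208.8*0.16 = 142.808 sabins.
ᾱ = A/S = 0.13.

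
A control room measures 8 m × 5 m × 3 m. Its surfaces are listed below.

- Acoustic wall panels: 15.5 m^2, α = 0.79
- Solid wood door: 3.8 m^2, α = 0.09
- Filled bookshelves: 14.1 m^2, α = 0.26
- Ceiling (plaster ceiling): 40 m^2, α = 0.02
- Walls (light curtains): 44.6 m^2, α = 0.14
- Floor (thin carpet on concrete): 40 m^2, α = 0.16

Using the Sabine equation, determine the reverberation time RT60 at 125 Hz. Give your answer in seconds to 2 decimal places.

0.65 s

Total absorption A = 15.5×0.79 + 3.8×0.09 + 14.1×0.26 + 40×0.02 + 44.6×0.14 + 40×0.16
  = 12.245 + 0.342 + 3.666 + 0.800 + 6.244 + 6.400 = 29.697 m^2 sabins.
Room volume: 120 m³.
RT60 = 0.161 · V / A = 0.161 × 120 / 29.697 = 0.65 s.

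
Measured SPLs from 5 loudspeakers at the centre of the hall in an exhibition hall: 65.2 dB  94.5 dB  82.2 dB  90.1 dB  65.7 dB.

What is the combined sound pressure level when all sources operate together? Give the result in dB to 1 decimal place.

96.0 dB

Σ 10^(Lᵢ/10) = 4.015e+09.
Combined level = 10 log₁₀(4.015e+09) = 96.0 dB.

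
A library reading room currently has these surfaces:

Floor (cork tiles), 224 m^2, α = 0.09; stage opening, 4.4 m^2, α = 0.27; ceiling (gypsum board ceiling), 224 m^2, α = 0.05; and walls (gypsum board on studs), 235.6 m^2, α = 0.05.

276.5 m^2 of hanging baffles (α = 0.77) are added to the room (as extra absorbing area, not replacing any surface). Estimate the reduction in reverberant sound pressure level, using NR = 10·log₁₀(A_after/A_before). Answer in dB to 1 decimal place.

Summing Sᵢαᵢ: 20.160 + 1.188 + 11.200 + 11.780 → A_before = 44.328 sabins.
Treatment contributes 276.5·0.77 = 212.905 sabins.
New total A_after = 257.233 sabins.
Reduction = 10 log₁₀(A_after/A_before) = 10 log₁₀(5.8029) = 7.6 dB.

7.6 dB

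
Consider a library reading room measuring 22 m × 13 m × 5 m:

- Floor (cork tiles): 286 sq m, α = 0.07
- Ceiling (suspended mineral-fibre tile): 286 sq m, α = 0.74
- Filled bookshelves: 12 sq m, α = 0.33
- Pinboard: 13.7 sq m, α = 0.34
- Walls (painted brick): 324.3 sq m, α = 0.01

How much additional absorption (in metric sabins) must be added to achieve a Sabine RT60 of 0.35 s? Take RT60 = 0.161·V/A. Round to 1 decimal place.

Summing Sᵢαᵢ: 20.020 + 211.640 + 3.960 + 4.658 + 3.243 → A₁ = 243.521 sabins.
For T = 0.35 s, need A₂ = 0.161·V/T = 0.161·1430/0.35 = 657.800 sabins.
Shortfall: 657.800 − 243.521 = 414.3 sabins.

414.3 sabins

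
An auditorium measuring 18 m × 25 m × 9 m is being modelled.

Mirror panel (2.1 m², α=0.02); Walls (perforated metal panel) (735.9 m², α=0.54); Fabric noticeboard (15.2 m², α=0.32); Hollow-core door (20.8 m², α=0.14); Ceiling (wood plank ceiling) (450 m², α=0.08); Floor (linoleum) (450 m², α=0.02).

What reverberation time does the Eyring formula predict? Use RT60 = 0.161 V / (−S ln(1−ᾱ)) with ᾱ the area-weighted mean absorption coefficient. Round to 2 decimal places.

S = Σ Sᵢ = 1674.0 m².
Absorption A = 2.1×0.02 + 735.9×0.54 + 15.2×0.32 + 20.8×0.14 + 450×0.08 + 450×0.02 = 450.204 sabins.
Mean coefficient ᾱ = A/S = 0.2689.
Eyring denominator: −S ln(1−ᾱ) = 524.305.
V = 18 × 25 × 9 = 4050 m³.
RT60 = 0.161 × 4050 / 524.305 = 1.24 s.

1.24 seconds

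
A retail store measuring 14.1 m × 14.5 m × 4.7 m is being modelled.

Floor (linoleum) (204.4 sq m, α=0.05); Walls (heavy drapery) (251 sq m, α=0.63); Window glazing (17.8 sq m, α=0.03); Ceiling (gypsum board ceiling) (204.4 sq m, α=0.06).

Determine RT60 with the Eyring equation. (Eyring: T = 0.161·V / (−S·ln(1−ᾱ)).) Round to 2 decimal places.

S = Σ Sᵢ = 677.6 sq m.
Absorption A = 204.4·0.05 + 251·0.63 + 17.8·0.03 + 204.4·0.06 = 181.148 sabins.
Mean coefficient ᾱ = A/S = 0.2673.
−S·ln(1−ᾱ) = −677.6 × ln(1 − 0.2673) = 210.746.
V = 14.1 × 14.5 × 4.7 = 960.915 m³.
RT60 = 0.161 × 960.915 / 210.746 = 0.73 s.

0.73 seconds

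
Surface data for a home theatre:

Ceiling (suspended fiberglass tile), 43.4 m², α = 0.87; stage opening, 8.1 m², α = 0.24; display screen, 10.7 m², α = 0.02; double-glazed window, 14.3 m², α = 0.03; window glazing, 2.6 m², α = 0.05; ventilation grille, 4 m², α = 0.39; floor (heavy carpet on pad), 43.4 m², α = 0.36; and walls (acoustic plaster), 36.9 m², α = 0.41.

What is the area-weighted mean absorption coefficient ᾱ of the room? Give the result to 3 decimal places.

0.445

Total surface area S = 163.4 m².
A = 43.4*0.87 + 8.1*0.24 + 10.7*0.02 + 14.3*0.03 + 2.6*0.05 + 4*0.39 + 43.4*0.36 + 36.9*0.41 = 72.788 sabins.
ᾱ = 72.788 / 163.4 = 0.445.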